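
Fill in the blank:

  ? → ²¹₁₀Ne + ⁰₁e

Conserve mass number: A = 21 + 0, so A = 21.
Conserve atomic number: Z = 10 + 1, so Z = 11.
Z = 11 is sodium, so the species is ²¹₁₁Na.

Na-21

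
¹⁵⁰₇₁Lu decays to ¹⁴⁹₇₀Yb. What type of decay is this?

ΔA = 149 − 150 = -1; ΔZ = 70 − 71 = -1.
A drops by 1 and Z drops by 1 — a proton was emitted.

proton emission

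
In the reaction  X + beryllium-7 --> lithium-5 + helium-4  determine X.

Conserve mass number: A + 7 = 5 + 4, so A = 2.
Conserve atomic number: Z + 4 = 3 + 2, so Z = 1.
A = 2 and Z = 1 is hydrogen-2 — a deuteron.

deuteron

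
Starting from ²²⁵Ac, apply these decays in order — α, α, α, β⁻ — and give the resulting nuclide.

Po-213

Start: (A, Z) = (225, 89).
After α: (221, 87).
After α: (217, 85).
After α: (213, 83).
After β⁻: (213, 84).
Z = 84 is polonium.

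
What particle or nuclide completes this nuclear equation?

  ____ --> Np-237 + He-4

Conserve mass number: A = 237 + 4, so A = 241.
Conserve atomic number: Z = 93 + 2, so Z = 95.
Z = 95 is americium, so the species is Am-241.

Am-241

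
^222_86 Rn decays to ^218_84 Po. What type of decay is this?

ΔA = 218 − 222 = -4; ΔZ = 84 − 86 = -2.
A drops by 4 and Z drops by 2 — the signature of alpha emission.

alpha decay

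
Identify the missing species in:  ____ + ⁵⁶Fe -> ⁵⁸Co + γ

Conserve mass number: A + 56 = 58 + 0, so A = 2.
Conserve atomic number: Z + 26 = 27 + 0, so Z = 1.
A = 2 and Z = 1 is ²H — a deuteron.

deuteron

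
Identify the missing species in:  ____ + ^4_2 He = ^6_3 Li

Conserve mass number: A + 4 = 6, so A = 2.
Conserve atomic number: Z + 2 = 3, so Z = 1.
A = 2 and Z = 1 is ^2_1 H — a deuteron.

deuteron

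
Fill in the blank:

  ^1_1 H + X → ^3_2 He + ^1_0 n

triton

Conserve mass number: 1 + A = 3 + 1, so A = 3.
Conserve atomic number: 1 + Z = 2 + 0, so Z = 1.
A = 3 and Z = 1 is ^3_1 H — a triton.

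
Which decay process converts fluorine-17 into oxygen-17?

beta-plus decay or electron capture

ΔA = 17 − 17 = 0; ΔZ = 8 − 9 = -1.
A is unchanged and Z drops by 1 — a proton has become a neutron (β⁺ emission or electron capture).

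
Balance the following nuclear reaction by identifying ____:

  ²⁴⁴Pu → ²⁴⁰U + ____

alpha particle

Conserve mass number: 244 = 240 + A, so A = 4.
Conserve atomic number: 94 = 92 + Z, so Z = 2.
A = 4 and Z = 2 is ⁴He — an alpha particle.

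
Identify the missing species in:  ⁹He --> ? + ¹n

Conserve mass number: 9 = A + 1, so A = 8.
Conserve atomic number: 2 = Z + 0, so Z = 2.
Z = 2 is helium, so the species is ⁸He.

He-8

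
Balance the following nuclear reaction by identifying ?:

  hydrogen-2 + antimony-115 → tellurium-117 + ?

gamma ray

Conserve mass number: 2 + 115 = 117 + A, so A = 0.
Conserve atomic number: 1 + 51 = 52 + Z, so Z = 0.
A = 0 and Z = 0 is γ — a gamma ray.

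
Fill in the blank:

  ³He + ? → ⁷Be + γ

Conserve mass number: 3 + A = 7 + 0, so A = 4.
Conserve atomic number: 2 + Z = 4 + 0, so Z = 2.
A = 4 and Z = 2 is ⁴He — an alpha particle.

alpha particle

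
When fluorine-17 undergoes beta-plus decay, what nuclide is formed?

O-17

Beta-plus decay: mass number changes by +0, atomic number by -1.
A: 17 = 17; Z: 9 − 1 = 8.
Z = 8 is oxygen, so the daughter is oxygen-17.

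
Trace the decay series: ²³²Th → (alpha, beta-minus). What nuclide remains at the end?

Start: (A, Z) = (232, 90).
After α: (228, 88).
After β⁻: (228, 89).
Z = 89 is actinium.

Ac-228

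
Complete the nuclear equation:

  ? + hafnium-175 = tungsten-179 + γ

Conserve mass number: A + 175 = 179 + 0, so A = 4.
Conserve atomic number: Z + 72 = 74 + 0, so Z = 2.
A = 4 and Z = 2 is helium-4 — an alpha particle.

alpha particle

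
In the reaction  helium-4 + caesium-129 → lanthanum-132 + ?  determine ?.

Conserve mass number: 4 + 129 = 132 + A, so A = 1.
Conserve atomic number: 2 + 55 = 57 + Z, so Z = 0.
A = 1 and Z = 0 is neutron — a neutron.

neutron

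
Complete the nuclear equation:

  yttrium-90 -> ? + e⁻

Zr-90

Conserve mass number: 90 = A + 0, so A = 90.
Conserve atomic number: 39 = Z − 1, so Z = 40.
Z = 40 is zirconium, so the species is zirconium-90.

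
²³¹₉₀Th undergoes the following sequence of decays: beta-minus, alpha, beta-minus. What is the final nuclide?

Th-227

Start: (A, Z) = (231, 90).
After β⁻: (231, 91).
After α: (227, 89).
After β⁻: (227, 90).
Z = 90 is thorium.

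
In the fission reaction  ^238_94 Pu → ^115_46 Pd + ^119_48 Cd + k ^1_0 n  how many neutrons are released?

Conserve mass number: 238 = 115 + 119 + k, so k = 238 − 234 = 4.
Check atomic number: 94 = 46 + 48 + 0 = 94. ✓

4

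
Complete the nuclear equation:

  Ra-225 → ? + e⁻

Ac-225

Conserve mass number: 225 = A + 0, so A = 225.
Conserve atomic number: 88 = Z − 1, so Z = 89.
Z = 89 is actinium, so the species is Ac-225.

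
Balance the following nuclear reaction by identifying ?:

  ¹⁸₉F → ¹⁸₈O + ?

positron

Conserve mass number: 18 = 18 + A, so A = 0.
Conserve atomic number: 9 = 8 + Z, so Z = 1.
A = 0 and Z = 1 is ⁰₁e — a positron.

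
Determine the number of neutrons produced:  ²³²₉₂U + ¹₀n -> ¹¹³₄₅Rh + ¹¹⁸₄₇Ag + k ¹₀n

Conserve mass number: 233 = 113 + 118 + k, so k = 233 − 231 = 2.
Check atomic number: 92 = 45 + 47 + 0 = 92. ✓

2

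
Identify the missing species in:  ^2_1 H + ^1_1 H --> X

He-3

Conserve mass number: 2 + 1 = A, so A = 3.
Conserve atomic number: 1 + 1 = Z, so Z = 2.
Z = 2 is helium, so the species is ^3_2 He.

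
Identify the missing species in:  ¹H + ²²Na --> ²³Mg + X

gamma ray

Conserve mass number: 1 + 22 = 23 + A, so A = 0.
Conserve atomic number: 1 + 11 = 12 + Z, so Z = 0.
A = 0 and Z = 0 is γ — a gamma ray.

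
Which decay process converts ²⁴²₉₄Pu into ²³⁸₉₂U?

alpha decay

ΔA = 238 − 242 = -4; ΔZ = 92 − 94 = -2.
A drops by 4 and Z drops by 2 — the signature of alpha emission.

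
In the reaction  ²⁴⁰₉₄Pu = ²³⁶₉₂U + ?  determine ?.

Conserve mass number: 240 = 236 + A, so A = 4.
Conserve atomic number: 94 = 92 + Z, so Z = 2.
A = 4 and Z = 2 is ⁴₂He — an alpha particle.

alpha particle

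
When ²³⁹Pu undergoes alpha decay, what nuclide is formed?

U-235

Alpha decay: mass number changes by -4, atomic number by -2.
A: 239 − 4 = 235; Z: 94 − 2 = 92.
Z = 92 is uranium, so the daughter is ²³⁵U.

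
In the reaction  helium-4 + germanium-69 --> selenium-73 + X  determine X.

gamma ray

Conserve mass number: 4 + 69 = 73 + A, so A = 0.
Conserve atomic number: 2 + 32 = 34 + Z, so Z = 0.
A = 0 and Z = 0 is γ — a gamma ray.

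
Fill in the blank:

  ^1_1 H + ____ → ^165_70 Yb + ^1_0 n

Tm-165

Conserve mass number: 1 + A = 165 + 1, so A = 165.
Conserve atomic number: 1 + Z = 70 + 0, so Z = 69.
Z = 69 is thulium, so the species is ^165_69 Tm.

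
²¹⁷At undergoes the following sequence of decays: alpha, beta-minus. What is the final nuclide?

Po-213

Start: (A, Z) = (217, 85).
After α: (213, 83).
After β⁻: (213, 84).
Z = 84 is polonium.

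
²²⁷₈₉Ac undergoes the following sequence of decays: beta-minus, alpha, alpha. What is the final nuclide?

Start: (A, Z) = (227, 89).
After β⁻: (227, 90).
After α: (223, 88).
After α: (219, 86).
Z = 86 is radon.

Rn-219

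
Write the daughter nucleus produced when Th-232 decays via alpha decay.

Alpha decay: mass number changes by -4, atomic number by -2.
A: 232 − 4 = 228; Z: 90 − 2 = 88.
Z = 88 is radium, so the daughter is Ra-228.

Ra-228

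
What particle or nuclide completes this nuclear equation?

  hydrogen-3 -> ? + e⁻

Conserve mass number: 3 = A + 0, so A = 3.
Conserve atomic number: 1 = Z − 1, so Z = 2.
Z = 2 is helium, so the species is helium-3.

He-3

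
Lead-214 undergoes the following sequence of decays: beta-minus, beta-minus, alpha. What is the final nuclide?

Start: (A, Z) = (214, 82).
After β⁻: (214, 83).
After β⁻: (214, 84).
After α: (210, 82).
Z = 82 is lead.

Pb-210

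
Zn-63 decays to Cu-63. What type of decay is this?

ΔA = 63 − 63 = 0; ΔZ = 29 − 30 = -1.
A is unchanged and Z drops by 1 — a proton has become a neutron (β⁺ emission or electron capture).

beta-plus decay or electron capture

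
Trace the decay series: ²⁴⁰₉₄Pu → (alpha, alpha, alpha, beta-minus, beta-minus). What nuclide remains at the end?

Start: (A, Z) = (240, 94).
After α: (236, 92).
After α: (232, 90).
After α: (228, 88).
After β⁻: (228, 89).
After β⁻: (228, 90).
Z = 90 is thorium.

Th-228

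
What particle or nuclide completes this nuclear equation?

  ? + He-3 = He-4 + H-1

deuteron

Conserve mass number: A + 3 = 4 + 1, so A = 2.
Conserve atomic number: Z + 2 = 2 + 1, so Z = 1.
A = 2 and Z = 1 is H-2 — a deuteron.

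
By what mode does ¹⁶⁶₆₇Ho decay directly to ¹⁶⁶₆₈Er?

ΔA = 166 − 166 = 0; ΔZ = 68 − 67 = +1.
A is unchanged and Z rises by 1 — a neutron has become a proton (β⁻ decay).

beta-minus decay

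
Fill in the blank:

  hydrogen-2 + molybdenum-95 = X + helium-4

Nb-93

Conserve mass number: 2 + 95 = A + 4, so A = 93.
Conserve atomic number: 1 + 42 = Z + 2, so Z = 41.
Z = 41 is niobium, so the species is niobium-93.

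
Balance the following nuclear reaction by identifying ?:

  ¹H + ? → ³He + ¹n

Conserve mass number: 1 + A = 3 + 1, so A = 3.
Conserve atomic number: 1 + Z = 2 + 0, so Z = 1.
A = 3 and Z = 1 is ³H — a triton.

triton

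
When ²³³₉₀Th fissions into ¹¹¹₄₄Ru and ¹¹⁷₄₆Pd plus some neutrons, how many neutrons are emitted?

Conserve mass number: 233 = 111 + 117 + k, so k = 233 − 228 = 5.
Check atomic number: 90 = 44 + 46 + 0 = 90. ✓

5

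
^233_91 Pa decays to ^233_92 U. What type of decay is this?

ΔA = 233 − 233 = 0; ΔZ = 92 − 91 = +1.
A is unchanged and Z rises by 1 — a neutron has become a proton (β⁻ decay).

beta-minus decay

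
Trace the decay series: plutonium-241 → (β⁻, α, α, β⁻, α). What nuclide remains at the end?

Start: (A, Z) = (241, 94).
After β⁻: (241, 95).
After α: (237, 93).
After α: (233, 91).
After β⁻: (233, 92).
After α: (229, 90).
Z = 90 is thorium.

Th-229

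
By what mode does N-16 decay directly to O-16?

beta-minus decay

ΔA = 16 − 16 = 0; ΔZ = 8 − 7 = +1.
A is unchanged and Z rises by 1 — a neutron has become a proton (β⁻ decay).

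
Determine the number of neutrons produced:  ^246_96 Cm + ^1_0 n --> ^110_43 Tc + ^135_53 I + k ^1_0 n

Conserve mass number: 247 = 110 + 135 + k, so k = 247 − 245 = 2.
Check atomic number: 96 = 43 + 53 + 0 = 96. ✓

2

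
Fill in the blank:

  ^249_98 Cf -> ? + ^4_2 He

Conserve mass number: 249 = A + 4, so A = 245.
Conserve atomic number: 98 = Z + 2, so Z = 96.
Z = 96 is curium, so the species is ^245_96 Cm.

Cm-245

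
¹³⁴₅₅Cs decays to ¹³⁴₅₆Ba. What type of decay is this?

ΔA = 134 − 134 = 0; ΔZ = 56 − 55 = +1.
A is unchanged and Z rises by 1 — a neutron has become a proton (β⁻ decay).

beta-minus decay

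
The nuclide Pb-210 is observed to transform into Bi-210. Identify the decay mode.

ΔA = 210 − 210 = 0; ΔZ = 83 − 82 = +1.
A is unchanged and Z rises by 1 — a neutron has become a proton (β⁻ decay).

beta-minus decay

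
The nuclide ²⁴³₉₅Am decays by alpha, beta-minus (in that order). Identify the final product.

Pu-239

Start: (A, Z) = (243, 95).
After α: (239, 93).
After β⁻: (239, 94).
Z = 94 is plutonium.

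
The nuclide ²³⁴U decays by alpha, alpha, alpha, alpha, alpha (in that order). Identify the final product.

Pb-214

Start: (A, Z) = (234, 92).
After α: (230, 90).
After α: (226, 88).
After α: (222, 86).
After α: (218, 84).
After α: (214, 82).
Z = 82 is lead.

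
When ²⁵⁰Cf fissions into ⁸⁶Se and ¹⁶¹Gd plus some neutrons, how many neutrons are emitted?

Conserve mass number: 250 = 86 + 161 + k, so k = 250 − 247 = 3.
Check atomic number: 98 = 34 + 64 + 0 = 98. ✓

3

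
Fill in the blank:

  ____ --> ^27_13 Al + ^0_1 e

Conserve mass number: A = 27 + 0, so A = 27.
Conserve atomic number: Z = 13 + 1, so Z = 14.
Z = 14 is silicon, so the species is ^27_14 Si.

Si-27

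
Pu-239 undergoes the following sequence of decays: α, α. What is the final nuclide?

Th-231

Start: (A, Z) = (239, 94).
After α: (235, 92).
After α: (231, 90).
Z = 90 is thorium.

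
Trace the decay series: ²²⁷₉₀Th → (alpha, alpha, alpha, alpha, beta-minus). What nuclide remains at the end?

Bi-211

Start: (A, Z) = (227, 90).
After α: (223, 88).
After α: (219, 86).
After α: (215, 84).
After α: (211, 82).
After β⁻: (211, 83).
Z = 83 is bismuth.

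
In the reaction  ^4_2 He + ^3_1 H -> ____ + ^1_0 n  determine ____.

Conserve mass number: 4 + 3 = A + 1, so A = 6.
Conserve atomic number: 2 + 1 = Z + 0, so Z = 3.
Z = 3 is lithium, so the species is ^6_3 Li.

Li-6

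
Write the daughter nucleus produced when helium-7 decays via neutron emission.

He-6

Neutron emission: mass number changes by -1, atomic number by +0.
A: 7 − 1 = 6; Z: 2 = 2.
Z = 2 is helium, so the daughter is helium-6.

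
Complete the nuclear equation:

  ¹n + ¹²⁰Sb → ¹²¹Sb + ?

gamma ray

Conserve mass number: 1 + 120 = 121 + A, so A = 0.
Conserve atomic number: 0 + 51 = 51 + Z, so Z = 0.
A = 0 and Z = 0 is γ — a gamma ray.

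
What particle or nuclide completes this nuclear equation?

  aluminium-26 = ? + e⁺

Conserve mass number: 26 = A + 0, so A = 26.
Conserve atomic number: 13 = Z + 1, so Z = 12.
Z = 12 is magnesium, so the species is magnesium-26.

Mg-26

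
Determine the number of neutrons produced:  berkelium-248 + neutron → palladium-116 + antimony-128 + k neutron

5

Conserve mass number: 249 = 116 + 128 + k, so k = 249 − 244 = 5.
Check atomic number: 97 = 46 + 51 + 0 = 97. ✓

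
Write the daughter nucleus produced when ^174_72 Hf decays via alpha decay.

Alpha decay: mass number changes by -4, atomic number by -2.
A: 174 − 4 = 170; Z: 72 − 2 = 70.
Z = 70 is ytterbium, so the daughter is ^170_70 Yb.

Yb-170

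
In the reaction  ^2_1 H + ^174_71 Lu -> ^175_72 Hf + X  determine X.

neutron

Conserve mass number: 2 + 174 = 175 + A, so A = 1.
Conserve atomic number: 1 + 71 = 72 + Z, so Z = 0.
A = 1 and Z = 0 is ^1_0 n — a neutron.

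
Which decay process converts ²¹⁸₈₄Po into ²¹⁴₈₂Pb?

ΔA = 214 − 218 = -4; ΔZ = 82 − 84 = -2.
A drops by 4 and Z drops by 2 — the signature of alpha emission.

alpha decay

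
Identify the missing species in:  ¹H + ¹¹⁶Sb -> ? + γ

Conserve mass number: 1 + 116 = A + 0, so A = 117.
Conserve atomic number: 1 + 51 = Z + 0, so Z = 52.
Z = 52 is tellurium, so the species is ¹¹⁷Te.

Te-117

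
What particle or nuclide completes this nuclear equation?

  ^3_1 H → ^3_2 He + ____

beta-minus particle

Conserve mass number: 3 = 3 + A, so A = 0.
Conserve atomic number: 1 = 2 + Z, so Z = -1.
A = 0 and Z = -1 is ^0_-1 e — a beta-minus particle.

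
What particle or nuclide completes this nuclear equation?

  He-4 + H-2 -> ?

Li-6

Conserve mass number: 4 + 2 = A, so A = 6.
Conserve atomic number: 2 + 1 = Z, so Z = 3.
Z = 3 is lithium, so the species is Li-6.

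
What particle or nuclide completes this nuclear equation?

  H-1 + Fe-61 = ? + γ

Conserve mass number: 1 + 61 = A + 0, so A = 62.
Conserve atomic number: 1 + 26 = Z + 0, so Z = 27.
Z = 27 is cobalt, so the species is Co-62.

Co-62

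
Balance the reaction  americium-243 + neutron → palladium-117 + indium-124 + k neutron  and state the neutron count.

Conserve mass number: 244 = 117 + 124 + k, so k = 244 − 241 = 3.
Check atomic number: 95 = 46 + 49 + 0 = 95. ✓

3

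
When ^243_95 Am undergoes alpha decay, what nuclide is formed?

Alpha decay: mass number changes by -4, atomic number by -2.
A: 243 − 4 = 239; Z: 95 − 2 = 93.
Z = 93 is neptunium, so the daughter is ^239_93 Np.

Np-239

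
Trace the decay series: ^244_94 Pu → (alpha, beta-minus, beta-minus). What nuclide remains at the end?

Pu-240

Start: (A, Z) = (244, 94).
After α: (240, 92).
After β⁻: (240, 93).
After β⁻: (240, 94).
Z = 94 is plutonium.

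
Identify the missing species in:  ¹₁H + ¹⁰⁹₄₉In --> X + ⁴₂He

Cd-106

Conserve mass number: 1 + 109 = A + 4, so A = 106.
Conserve atomic number: 1 + 49 = Z + 2, so Z = 48.
Z = 48 is cadmium, so the species is ¹⁰⁶₄₈Cd.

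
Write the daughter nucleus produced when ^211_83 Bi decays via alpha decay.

Tl-207

Alpha decay: mass number changes by -4, atomic number by -2.
A: 211 − 4 = 207; Z: 83 − 2 = 81.
Z = 81 is thallium, so the daughter is ^207_81 Tl.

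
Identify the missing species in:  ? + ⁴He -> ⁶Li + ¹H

He-3

Conserve mass number: A + 4 = 6 + 1, so A = 3.
Conserve atomic number: Z + 2 = 3 + 1, so Z = 2.
Z = 2 is helium, so the species is ³He.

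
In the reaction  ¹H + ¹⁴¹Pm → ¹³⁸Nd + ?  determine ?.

Conserve mass number: 1 + 141 = 138 + A, so A = 4.
Conserve atomic number: 1 + 61 = 60 + Z, so Z = 2.
A = 4 and Z = 2 is ⁴He — an alpha particle.

alpha particle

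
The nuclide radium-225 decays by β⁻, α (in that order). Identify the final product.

Fr-221

Start: (A, Z) = (225, 88).
After β⁻: (225, 89).
After α: (221, 87).
Z = 87 is francium.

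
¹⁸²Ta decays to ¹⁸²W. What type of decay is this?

ΔA = 182 − 182 = 0; ΔZ = 74 − 73 = +1.
A is unchanged and Z rises by 1 — a neutron has become a proton (β⁻ decay).

beta-minus decay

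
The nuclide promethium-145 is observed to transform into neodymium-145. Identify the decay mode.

ΔA = 145 − 145 = 0; ΔZ = 60 − 61 = -1.
A is unchanged and Z drops by 1 — a proton has become a neutron (β⁺ emission or electron capture).

beta-plus decay or electron capture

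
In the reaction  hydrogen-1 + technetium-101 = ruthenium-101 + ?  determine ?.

neutron

Conserve mass number: 1 + 101 = 101 + A, so A = 1.
Conserve atomic number: 1 + 43 = 44 + Z, so Z = 0.
A = 1 and Z = 0 is neutron — a neutron.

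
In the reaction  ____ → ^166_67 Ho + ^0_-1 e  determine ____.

Conserve mass number: A = 166 + 0, so A = 166.
Conserve atomic number: Z = 67 − 1, so Z = 66.
Z = 66 is dysprosium, so the species is ^166_66 Dy.

Dy-166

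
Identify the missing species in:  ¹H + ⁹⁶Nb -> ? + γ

Mo-97

Conserve mass number: 1 + 96 = A + 0, so A = 97.
Conserve atomic number: 1 + 41 = Z + 0, so Z = 42.
Z = 42 is molybdenum, so the species is ⁹⁷Mo.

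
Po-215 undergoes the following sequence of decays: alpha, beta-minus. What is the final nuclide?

Bi-211

Start: (A, Z) = (215, 84).
After α: (211, 82).
After β⁻: (211, 83).
Z = 83 is bismuth.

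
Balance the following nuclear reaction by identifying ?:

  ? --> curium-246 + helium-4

Conserve mass number: A = 246 + 4, so A = 250.
Conserve atomic number: Z = 96 + 2, so Z = 98.
Z = 98 is californium, so the species is californium-250.

Cf-250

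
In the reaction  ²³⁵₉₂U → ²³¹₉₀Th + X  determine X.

Conserve mass number: 235 = 231 + A, so A = 4.
Conserve atomic number: 92 = 90 + Z, so Z = 2.
A = 4 and Z = 2 is ⁴₂He — an alpha particle.

alpha particle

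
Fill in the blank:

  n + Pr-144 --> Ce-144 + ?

proton

Conserve mass number: 1 + 144 = 144 + A, so A = 1.
Conserve atomic number: 0 + 59 = 58 + Z, so Z = 1.
A = 1 and Z = 1 is H-1 — a proton.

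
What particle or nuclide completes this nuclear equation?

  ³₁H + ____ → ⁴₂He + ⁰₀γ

Conserve mass number: 3 + A = 4 + 0, so A = 1.
Conserve atomic number: 1 + Z = 2 + 0, so Z = 1.
A = 1 and Z = 1 is ¹₁H — a proton.

proton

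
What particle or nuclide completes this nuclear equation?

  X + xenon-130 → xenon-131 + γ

Conserve mass number: A + 130 = 131 + 0, so A = 1.
Conserve atomic number: Z + 54 = 54 + 0, so Z = 0.
A = 1 and Z = 0 is neutron — a neutron.

neutron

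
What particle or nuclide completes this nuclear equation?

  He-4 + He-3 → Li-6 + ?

Conserve mass number: 4 + 3 = 6 + A, so A = 1.
Conserve atomic number: 2 + 2 = 3 + Z, so Z = 1.
A = 1 and Z = 1 is H-1 — a proton.

proton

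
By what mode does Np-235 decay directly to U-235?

ΔA = 235 − 235 = 0; ΔZ = 92 − 93 = -1.
A is unchanged and Z drops by 1 — a proton has become a neutron (β⁺ emission or electron capture).

beta-plus decay or electron capture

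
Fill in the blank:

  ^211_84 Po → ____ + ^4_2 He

Conserve mass number: 211 = A + 4, so A = 207.
Conserve atomic number: 84 = Z + 2, so Z = 82.
Z = 82 is lead, so the species is ^207_82 Pb.

Pb-207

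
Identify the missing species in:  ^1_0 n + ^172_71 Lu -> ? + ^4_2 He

Conserve mass number: 1 + 172 = A + 4, so A = 169.
Conserve atomic number: 0 + 71 = Z + 2, so Z = 69.
Z = 69 is thulium, so the species is ^169_69 Tm.

Tm-169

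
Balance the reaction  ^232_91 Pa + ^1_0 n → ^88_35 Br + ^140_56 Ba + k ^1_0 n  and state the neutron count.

Conserve mass number: 233 = 88 + 140 + k, so k = 233 − 228 = 5.
Check atomic number: 91 = 35 + 56 + 0 = 91. ✓

5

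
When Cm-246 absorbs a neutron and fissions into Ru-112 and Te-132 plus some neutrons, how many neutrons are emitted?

3

Conserve mass number: 247 = 112 + 132 + k, so k = 247 − 244 = 3.
Check atomic number: 96 = 44 + 52 + 0 = 96. ✓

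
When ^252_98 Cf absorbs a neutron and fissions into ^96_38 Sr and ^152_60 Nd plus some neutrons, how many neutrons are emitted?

Conserve mass number: 253 = 96 + 152 + k, so k = 253 − 248 = 5.
Check atomic number: 98 = 38 + 60 + 0 = 98. ✓

5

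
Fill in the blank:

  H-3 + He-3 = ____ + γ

Conserve mass number: 3 + 3 = A + 0, so A = 6.
Conserve atomic number: 1 + 2 = Z + 0, so Z = 3.
Z = 3 is lithium, so the species is Li-6.

Li-6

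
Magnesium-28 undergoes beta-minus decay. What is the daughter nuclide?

Beta-minus decay: mass number changes by +0, atomic number by +1.
A: 28 = 28; Z: 12 + 1 = 13.
Z = 13 is aluminium, so the daughter is aluminium-28.

Al-28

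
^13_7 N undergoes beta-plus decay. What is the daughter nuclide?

C-13

Beta-plus decay: mass number changes by +0, atomic number by -1.
A: 13 = 13; Z: 7 − 1 = 6.
Z = 6 is carbon, so the daughter is ^13_6 C.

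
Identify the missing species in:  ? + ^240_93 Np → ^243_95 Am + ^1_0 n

alpha particle

Conserve mass number: A + 240 = 243 + 1, so A = 4.
Conserve atomic number: Z + 93 = 95 + 0, so Z = 2.
A = 4 and Z = 2 is ^4_2 He — an alpha particle.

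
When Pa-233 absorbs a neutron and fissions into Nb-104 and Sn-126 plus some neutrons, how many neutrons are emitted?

Conserve mass number: 234 = 104 + 126 + k, so k = 234 − 230 = 4.
Check atomic number: 91 = 41 + 50 + 0 = 91. ✓

4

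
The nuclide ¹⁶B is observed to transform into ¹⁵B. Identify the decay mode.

neutron emission

ΔA = 15 − 16 = -1; ΔZ = 5 − 5 = +0.
A drops by 1 with Z unchanged — a neutron was emitted.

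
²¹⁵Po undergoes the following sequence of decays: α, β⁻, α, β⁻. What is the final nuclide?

Pb-207

Start: (A, Z) = (215, 84).
After α: (211, 82).
After β⁻: (211, 83).
After α: (207, 81).
After β⁻: (207, 82).
Z = 82 is lead.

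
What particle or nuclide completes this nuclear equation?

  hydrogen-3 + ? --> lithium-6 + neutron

Conserve mass number: 3 + A = 6 + 1, so A = 4.
Conserve atomic number: 1 + Z = 3 + 0, so Z = 2.
A = 4 and Z = 2 is helium-4 — an alpha particle.

alpha particle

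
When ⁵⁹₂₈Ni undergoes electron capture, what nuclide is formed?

Electron capture: mass number changes by +0, atomic number by -1.
A: 59 = 59; Z: 28 − 1 = 27.
Z = 27 is cobalt, so the daughter is ⁵⁹₂₇Co.

Co-59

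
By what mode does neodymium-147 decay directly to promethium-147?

beta-minus decay

ΔA = 147 − 147 = 0; ΔZ = 61 − 60 = +1.
A is unchanged and Z rises by 1 — a neutron has become a proton (β⁻ decay).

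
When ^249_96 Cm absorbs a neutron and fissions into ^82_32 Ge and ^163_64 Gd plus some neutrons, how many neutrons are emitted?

5

Conserve mass number: 250 = 82 + 163 + k, so k = 250 − 245 = 5.
Check atomic number: 96 = 32 + 64 + 0 = 96. ✓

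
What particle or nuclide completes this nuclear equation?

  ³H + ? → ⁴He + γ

Conserve mass number: 3 + A = 4 + 0, so A = 1.
Conserve atomic number: 1 + Z = 2 + 0, so Z = 1.
A = 1 and Z = 1 is ¹H — a proton.

proton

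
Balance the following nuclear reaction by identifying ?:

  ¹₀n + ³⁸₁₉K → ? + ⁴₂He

Cl-35

Conserve mass number: 1 + 38 = A + 4, so A = 35.
Conserve atomic number: 0 + 19 = Z + 2, so Z = 17.
Z = 17 is chlorine, so the species is ³⁵₁₇Cl.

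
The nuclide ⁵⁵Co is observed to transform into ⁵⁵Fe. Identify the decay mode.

beta-plus decay or electron capture

ΔA = 55 − 55 = 0; ΔZ = 26 − 27 = -1.
A is unchanged and Z drops by 1 — a proton has become a neutron (β⁺ emission or electron capture).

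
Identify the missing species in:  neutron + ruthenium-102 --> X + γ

Conserve mass number: 1 + 102 = A + 0, so A = 103.
Conserve atomic number: 0 + 44 = Z + 0, so Z = 44.
Z = 44 is ruthenium, so the species is ruthenium-103.

Ru-103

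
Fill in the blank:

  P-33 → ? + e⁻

Conserve mass number: 33 = A + 0, so A = 33.
Conserve atomic number: 15 = Z − 1, so Z = 16.
Z = 16 is sulfur, so the species is S-33.

S-33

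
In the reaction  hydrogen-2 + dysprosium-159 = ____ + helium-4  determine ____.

Conserve mass number: 2 + 159 = A + 4, so A = 157.
Conserve atomic number: 1 + 66 = Z + 2, so Z = 65.
Z = 65 is terbium, so the species is terbium-157.

Tb-157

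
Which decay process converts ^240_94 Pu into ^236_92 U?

alpha decay

ΔA = 236 − 240 = -4; ΔZ = 92 − 94 = -2.
A drops by 4 and Z drops by 2 — the signature of alpha emission.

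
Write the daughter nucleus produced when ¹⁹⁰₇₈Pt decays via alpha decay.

Os-186

Alpha decay: mass number changes by -4, atomic number by -2.
A: 190 − 4 = 186; Z: 78 − 2 = 76.
Z = 76 is osmium, so the daughter is ¹⁸⁶₇₆Os.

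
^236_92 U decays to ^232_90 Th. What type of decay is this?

alpha decay

ΔA = 232 − 236 = -4; ΔZ = 90 − 92 = -2.
A drops by 4 and Z drops by 2 — the signature of alpha emission.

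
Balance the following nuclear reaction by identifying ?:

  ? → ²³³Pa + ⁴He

Conserve mass number: A = 233 + 4, so A = 237.
Conserve atomic number: Z = 91 + 2, so Z = 93.
Z = 93 is neptunium, so the species is ²³⁷Np.

Np-237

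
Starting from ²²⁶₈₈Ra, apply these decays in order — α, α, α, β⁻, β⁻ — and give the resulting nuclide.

Start: (A, Z) = (226, 88).
After α: (222, 86).
After α: (218, 84).
After α: (214, 82).
After β⁻: (214, 83).
After β⁻: (214, 84).
Z = 84 is polonium.

Po-214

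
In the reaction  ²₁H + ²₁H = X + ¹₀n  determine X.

Conserve mass number: 2 + 2 = A + 1, so A = 3.
Conserve atomic number: 1 + 1 = Z + 0, so Z = 2.
Z = 2 is helium, so the species is ³₂He.

He-3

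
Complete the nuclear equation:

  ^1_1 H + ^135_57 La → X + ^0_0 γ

Conserve mass number: 1 + 135 = A + 0, so A = 136.
Conserve atomic number: 1 + 57 = Z + 0, so Z = 58.
Z = 58 is cerium, so the species is ^136_58 Ce.

Ce-136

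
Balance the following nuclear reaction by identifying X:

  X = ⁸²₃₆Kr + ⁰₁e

Rb-82

Conserve mass number: A = 82 + 0, so A = 82.
Conserve atomic number: Z = 36 + 1, so Z = 37.
Z = 37 is rubidium, so the species is ⁸²₃₇Rb.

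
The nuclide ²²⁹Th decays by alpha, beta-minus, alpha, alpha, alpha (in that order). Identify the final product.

Bi-213

Start: (A, Z) = (229, 90).
After α: (225, 88).
After β⁻: (225, 89).
After α: (221, 87).
After α: (217, 85).
After α: (213, 83).
Z = 83 is bismuth.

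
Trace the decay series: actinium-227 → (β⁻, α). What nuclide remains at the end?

Ra-223

Start: (A, Z) = (227, 89).
After β⁻: (227, 90).
After α: (223, 88).
Z = 88 is radium.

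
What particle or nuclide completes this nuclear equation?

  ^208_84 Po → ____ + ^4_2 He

Conserve mass number: 208 = A + 4, so A = 204.
Conserve atomic number: 84 = Z + 2, so Z = 82.
Z = 82 is lead, so the species is ^204_82 Pb.

Pb-204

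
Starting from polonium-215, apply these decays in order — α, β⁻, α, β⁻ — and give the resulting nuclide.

Start: (A, Z) = (215, 84).
After α: (211, 82).
After β⁻: (211, 83).
After α: (207, 81).
After β⁻: (207, 82).
Z = 82 is lead.

Pb-207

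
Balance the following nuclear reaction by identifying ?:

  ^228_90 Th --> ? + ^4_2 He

Conserve mass number: 228 = A + 4, so A = 224.
Conserve atomic number: 90 = Z + 2, so Z = 88.
Z = 88 is radium, so the species is ^224_88 Ra.

Ra-224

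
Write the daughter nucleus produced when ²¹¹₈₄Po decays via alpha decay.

Alpha decay: mass number changes by -4, atomic number by -2.
A: 211 − 4 = 207; Z: 84 − 2 = 82.
Z = 82 is lead, so the daughter is ²⁰⁷₈₂Pb.

Pb-207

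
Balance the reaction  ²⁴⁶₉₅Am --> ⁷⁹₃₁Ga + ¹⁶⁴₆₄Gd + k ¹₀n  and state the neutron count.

Conserve mass number: 246 = 79 + 164 + k, so k = 246 − 243 = 3.
Check atomic number: 95 = 31 + 64 + 0 = 95. ✓

3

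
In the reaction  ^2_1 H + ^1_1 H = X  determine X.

Conserve mass number: 2 + 1 = A, so A = 3.
Conserve atomic number: 1 + 1 = Z, so Z = 2.
Z = 2 is helium, so the species is ^3_2 He.

He-3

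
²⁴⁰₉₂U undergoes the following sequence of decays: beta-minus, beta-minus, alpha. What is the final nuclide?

U-236

Start: (A, Z) = (240, 92).
After β⁻: (240, 93).
After β⁻: (240, 94).
After α: (236, 92).
Z = 92 is uranium.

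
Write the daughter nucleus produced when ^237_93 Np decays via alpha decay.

Alpha decay: mass number changes by -4, atomic number by -2.
A: 237 − 4 = 233; Z: 93 − 2 = 91.
Z = 91 is protactinium, so the daughter is ^233_91 Pa.

Pa-233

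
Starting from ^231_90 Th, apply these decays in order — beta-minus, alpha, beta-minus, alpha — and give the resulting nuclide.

Ra-223

Start: (A, Z) = (231, 90).
After β⁻: (231, 91).
After α: (227, 89).
After β⁻: (227, 90).
After α: (223, 88).
Z = 88 is radium.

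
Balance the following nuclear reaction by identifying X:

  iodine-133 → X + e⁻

Xe-133

Conserve mass number: 133 = A + 0, so A = 133.
Conserve atomic number: 53 = Z − 1, so Z = 54.
Z = 54 is xenon, so the species is xenon-133.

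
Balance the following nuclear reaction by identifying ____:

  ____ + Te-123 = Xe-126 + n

Conserve mass number: A + 123 = 126 + 1, so A = 4.
Conserve atomic number: Z + 52 = 54 + 0, so Z = 2.
A = 4 and Z = 2 is He-4 — an alpha particle.

alpha particle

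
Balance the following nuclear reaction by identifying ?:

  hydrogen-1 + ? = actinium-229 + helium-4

Conserve mass number: 1 + A = 229 + 4, so A = 232.
Conserve atomic number: 1 + Z = 89 + 2, so Z = 90.
Z = 90 is thorium, so the species is thorium-232.

Th-232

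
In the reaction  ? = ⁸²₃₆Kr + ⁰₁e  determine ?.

Rb-82

Conserve mass number: A = 82 + 0, so A = 82.
Conserve atomic number: Z = 36 + 1, so Z = 37.
Z = 37 is rubidium, so the species is ⁸²₃₇Rb.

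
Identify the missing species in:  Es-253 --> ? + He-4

Bk-249

Conserve mass number: 253 = A + 4, so A = 249.
Conserve atomic number: 99 = Z + 2, so Z = 97.
Z = 97 is berkelium, so the species is Bk-249.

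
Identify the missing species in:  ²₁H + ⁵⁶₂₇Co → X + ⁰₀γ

Ni-58

Conserve mass number: 2 + 56 = A + 0, so A = 58.
Conserve atomic number: 1 + 27 = Z + 0, so Z = 28.
Z = 28 is nickel, so the species is ⁵⁸₂₈Ni.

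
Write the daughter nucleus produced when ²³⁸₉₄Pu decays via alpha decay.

U-234

Alpha decay: mass number changes by -4, atomic number by -2.
A: 238 − 4 = 234; Z: 94 − 2 = 92.
Z = 92 is uranium, so the daughter is ²³⁴₉₂U.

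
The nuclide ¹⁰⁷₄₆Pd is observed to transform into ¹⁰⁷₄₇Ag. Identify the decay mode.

ΔA = 107 − 107 = 0; ΔZ = 47 − 46 = +1.
A is unchanged and Z rises by 1 — a neutron has become a proton (β⁻ decay).

beta-minus decay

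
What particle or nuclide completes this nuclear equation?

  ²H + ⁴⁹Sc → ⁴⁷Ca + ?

Conserve mass number: 2 + 49 = 47 + A, so A = 4.
Conserve atomic number: 1 + 21 = 20 + Z, so Z = 2.
A = 4 and Z = 2 is ⁴He — an alpha particle.

alpha particle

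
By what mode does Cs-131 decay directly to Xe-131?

beta-plus decay or electron capture

ΔA = 131 − 131 = 0; ΔZ = 54 − 55 = -1.
A is unchanged and Z drops by 1 — a proton has become a neutron (β⁺ emission or electron capture).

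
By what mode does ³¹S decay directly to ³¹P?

ΔA = 31 − 31 = 0; ΔZ = 15 − 16 = -1.
A is unchanged and Z drops by 1 — a proton has become a neutron (β⁺ emission or electron capture).

beta-plus decay or electron capture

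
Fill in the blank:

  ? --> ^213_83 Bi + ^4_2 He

At-217

Conserve mass number: A = 213 + 4, so A = 217.
Conserve atomic number: Z = 83 + 2, so Z = 85.
Z = 85 is astatine, so the species is ^217_85 At.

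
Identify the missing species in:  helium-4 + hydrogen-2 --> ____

Conserve mass number: 4 + 2 = A, so A = 6.
Conserve atomic number: 2 + 1 = Z, so Z = 3.
Z = 3 is lithium, so the species is lithium-6.

Li-6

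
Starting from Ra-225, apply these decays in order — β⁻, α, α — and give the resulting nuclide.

At-217

Start: (A, Z) = (225, 88).
After β⁻: (225, 89).
After α: (221, 87).
After α: (217, 85).
Z = 85 is astatine.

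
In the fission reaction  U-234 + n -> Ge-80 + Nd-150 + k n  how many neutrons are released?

5

Conserve mass number: 235 = 80 + 150 + k, so k = 235 − 230 = 5.
Check atomic number: 92 = 32 + 60 + 0 = 92. ✓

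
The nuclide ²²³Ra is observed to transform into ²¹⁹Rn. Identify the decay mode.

alpha decay

ΔA = 219 − 223 = -4; ΔZ = 86 − 88 = -2.
A drops by 4 and Z drops by 2 — the signature of alpha emission.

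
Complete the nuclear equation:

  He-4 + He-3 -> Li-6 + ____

proton

Conserve mass number: 4 + 3 = 6 + A, so A = 1.
Conserve atomic number: 2 + 2 = 3 + Z, so Z = 1.
A = 1 and Z = 1 is H-1 — a proton.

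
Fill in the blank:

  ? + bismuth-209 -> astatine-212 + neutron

Conserve mass number: A + 209 = 212 + 1, so A = 4.
Conserve atomic number: Z + 83 = 85 + 0, so Z = 2.
A = 4 and Z = 2 is helium-4 — an alpha particle.

alpha particle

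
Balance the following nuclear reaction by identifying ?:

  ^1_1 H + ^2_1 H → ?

Conserve mass number: 1 + 2 = A, so A = 3.
Conserve atomic number: 1 + 1 = Z, so Z = 2.
Z = 2 is helium, so the species is ^3_2 He.

He-3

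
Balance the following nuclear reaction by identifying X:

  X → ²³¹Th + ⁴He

Conserve mass number: A = 231 + 4, so A = 235.
Conserve atomic number: Z = 90 + 2, so Z = 92.
Z = 92 is uranium, so the species is ²³⁵U.

U-235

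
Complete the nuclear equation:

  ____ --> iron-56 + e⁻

Mn-56

Conserve mass number: A = 56 + 0, so A = 56.
Conserve atomic number: Z = 26 − 1, so Z = 25.
Z = 25 is manganese, so the species is manganese-56.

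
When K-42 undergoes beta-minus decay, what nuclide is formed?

Ca-42

Beta-minus decay: mass number changes by +0, atomic number by +1.
A: 42 = 42; Z: 19 + 1 = 20.
Z = 20 is calcium, so the daughter is Ca-42.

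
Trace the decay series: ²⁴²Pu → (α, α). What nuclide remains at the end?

Start: (A, Z) = (242, 94).
After α: (238, 92).
After α: (234, 90).
Z = 90 is thorium.

Th-234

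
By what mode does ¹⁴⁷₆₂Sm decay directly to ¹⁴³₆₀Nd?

ΔA = 143 − 147 = -4; ΔZ = 60 − 62 = -2.
A drops by 4 and Z drops by 2 — the signature of alpha emission.

alpha decay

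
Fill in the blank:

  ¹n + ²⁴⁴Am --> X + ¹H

Conserve mass number: 1 + 244 = A + 1, so A = 244.
Conserve atomic number: 0 + 95 = Z + 1, so Z = 94.
Z = 94 is plutonium, so the species is ²⁴⁴Pu.

Pu-244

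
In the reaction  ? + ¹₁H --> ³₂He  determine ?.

Conserve mass number: A + 1 = 3, so A = 2.
Conserve atomic number: Z + 1 = 2, so Z = 1.
A = 2 and Z = 1 is ²₁H — a deuteron.

deuteron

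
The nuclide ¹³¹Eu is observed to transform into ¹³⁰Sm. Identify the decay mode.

proton emission

ΔA = 130 − 131 = -1; ΔZ = 62 − 63 = -1.
A drops by 1 and Z drops by 1 — a proton was emitted.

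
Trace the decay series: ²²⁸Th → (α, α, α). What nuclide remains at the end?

Start: (A, Z) = (228, 90).
After α: (224, 88).
After α: (220, 86).
After α: (216, 84).
Z = 84 is polonium.

Po-216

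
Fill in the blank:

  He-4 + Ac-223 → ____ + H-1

Th-226

Conserve mass number: 4 + 223 = A + 1, so A = 226.
Conserve atomic number: 2 + 89 = Z + 1, so Z = 90.
Z = 90 is thorium, so the species is Th-226.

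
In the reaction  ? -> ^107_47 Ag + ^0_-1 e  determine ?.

Conserve mass number: A = 107 + 0, so A = 107.
Conserve atomic number: Z = 47 − 1, so Z = 46.
Z = 46 is palladium, so the species is ^107_46 Pd.

Pd-107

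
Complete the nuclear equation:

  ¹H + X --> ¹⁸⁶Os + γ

Conserve mass number: 1 + A = 186 + 0, so A = 185.
Conserve atomic number: 1 + Z = 76 + 0, so Z = 75.
Z = 75 is rhenium, so the species is ¹⁸⁵Re.

Re-185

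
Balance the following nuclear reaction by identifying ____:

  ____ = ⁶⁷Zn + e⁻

Cu-67

Conserve mass number: A = 67 + 0, so A = 67.
Conserve atomic number: Z = 30 − 1, so Z = 29.
Z = 29 is copper, so the species is ⁶⁷Cu.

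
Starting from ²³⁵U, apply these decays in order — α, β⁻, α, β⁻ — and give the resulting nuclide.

Start: (A, Z) = (235, 92).
After α: (231, 90).
After β⁻: (231, 91).
After α: (227, 89).
After β⁻: (227, 90).
Z = 90 is thorium.

Th-227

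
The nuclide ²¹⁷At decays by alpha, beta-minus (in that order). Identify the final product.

Po-213

Start: (A, Z) = (217, 85).
After α: (213, 83).
After β⁻: (213, 84).
Z = 84 is polonium.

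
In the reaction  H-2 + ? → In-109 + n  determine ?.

Conserve mass number: 2 + A = 109 + 1, so A = 108.
Conserve atomic number: 1 + Z = 49 + 0, so Z = 48.
Z = 48 is cadmium, so the species is Cd-108.

Cd-108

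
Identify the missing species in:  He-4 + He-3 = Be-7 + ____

Conserve mass number: 4 + 3 = 7 + A, so A = 0.
Conserve atomic number: 2 + 2 = 4 + Z, so Z = 0.
A = 0 and Z = 0 is γ — a gamma ray.

gamma ray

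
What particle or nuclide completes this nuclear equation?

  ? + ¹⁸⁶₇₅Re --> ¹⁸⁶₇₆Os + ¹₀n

Conserve mass number: A + 186 = 186 + 1, so A = 1.
Conserve atomic number: Z + 75 = 76 + 0, so Z = 1.
A = 1 and Z = 1 is ¹₁H — a proton.

proton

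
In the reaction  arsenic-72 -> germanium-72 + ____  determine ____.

Conserve mass number: 72 = 72 + A, so A = 0.
Conserve atomic number: 33 = 32 + Z, so Z = 1.
A = 0 and Z = 1 is e⁺ — a positron.

positron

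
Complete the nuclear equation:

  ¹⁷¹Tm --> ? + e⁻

Conserve mass number: 171 = A + 0, so A = 171.
Conserve atomic number: 69 = Z − 1, so Z = 70.
Z = 70 is ytterbium, so the species is ¹⁷¹Yb.

Yb-171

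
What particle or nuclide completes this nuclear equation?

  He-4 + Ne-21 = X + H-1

Na-24

Conserve mass number: 4 + 21 = A + 1, so A = 24.
Conserve atomic number: 2 + 10 = Z + 1, so Z = 11.
Z = 11 is sodium, so the species is Na-24.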